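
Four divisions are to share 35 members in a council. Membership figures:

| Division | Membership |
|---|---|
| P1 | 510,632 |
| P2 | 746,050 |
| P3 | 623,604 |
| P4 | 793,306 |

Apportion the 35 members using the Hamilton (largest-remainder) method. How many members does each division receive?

Standard divisor: 2673592 ÷ 35 ≈ 76388.343.
Standard quotas: P1 6.6847, P2 9.7665, P3 8.1636, P4 10.3852.
Lower quotas: P1 6, P2 9, P3 8, P4 10 (sum 33, leaving 2 seats).
Remainders in descending order: P2 0.7665, P1 0.6847, P4 0.3852, P3 0.1636.
Largest remainders: P2, P1 receive the extra seats.

P1=7, P2=10, P3=8, P4=10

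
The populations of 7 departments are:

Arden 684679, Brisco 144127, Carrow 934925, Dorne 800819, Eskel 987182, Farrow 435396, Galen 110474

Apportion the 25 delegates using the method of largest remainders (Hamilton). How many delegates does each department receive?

Arden 4, Brisco 1, Carrow 6, Dorne 5, Eskel 6, Farrow 2, Galen 1

Total 4097602; standard divisor 4097602/25 ≈ 163904.08.
Standard quotas: Arden 4.1773, Brisco 0.8793, Carrow 5.7041, Dorne 4.8859, Eskel 6.0229, Farrow 2.6564, Galen 0.6740.
Lower quotas: Arden 4, Brisco 0, Carrow 5, Dorne 4, Eskel 6, Farrow 2, Galen 0 (sum 21, leaving 4 seats).
Remainders in descending order: Dorne 0.8859, Brisco 0.8793, Carrow 0.7041, Galen 0.6740, Farrow 0.6564, Arden 0.1773, Eskel 0.0229.
The surplus seats go to Dorne, Brisco, Carrow, Galen.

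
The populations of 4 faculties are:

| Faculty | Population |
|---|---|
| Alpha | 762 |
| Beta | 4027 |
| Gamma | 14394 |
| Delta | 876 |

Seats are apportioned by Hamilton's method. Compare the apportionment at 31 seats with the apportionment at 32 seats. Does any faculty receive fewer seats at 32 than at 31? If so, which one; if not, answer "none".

Delta

At 31 seats: Alpha 1, Beta 6, Gamma 22, Delta 2.
At 32 seats: Alpha 1, Beta 7, Gamma 23, Delta 1.
Delta drops from 2 to 1.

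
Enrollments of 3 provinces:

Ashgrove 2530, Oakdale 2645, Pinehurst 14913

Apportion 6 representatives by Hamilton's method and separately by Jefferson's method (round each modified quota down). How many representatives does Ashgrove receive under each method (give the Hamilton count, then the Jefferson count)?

Hamilton: Ashgrove 1, Oakdale 1, Pinehurst 4.
Jefferson: Ashgrove 0, Oakdale 1, Pinehurst 5.
Ashgrove gets 1 under Hamilton and 0 under Jefferson.

1 and 0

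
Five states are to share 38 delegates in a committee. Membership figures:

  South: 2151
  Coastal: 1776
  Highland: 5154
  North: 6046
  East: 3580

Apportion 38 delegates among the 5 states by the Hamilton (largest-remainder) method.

Standard divisor: 18707 ÷ 38 ≈ 492.289.
Standard quotas: South 4.3694, Coastal 3.6076, Highland 10.4694, North 12.2814, East 7.2721.
Lower quotas: South 4, Coastal 3, Highland 10, North 12, East 7 (sum 36, leaving 2 seats).
Remainders in descending order: Coastal 0.6076, Highland 0.4694, South 0.3694, North 0.2814, East 0.2721.
Largest remainders: Coastal, Highland receive the extra seats.

South 4; Coastal 4; Highland 11; North 12; East 7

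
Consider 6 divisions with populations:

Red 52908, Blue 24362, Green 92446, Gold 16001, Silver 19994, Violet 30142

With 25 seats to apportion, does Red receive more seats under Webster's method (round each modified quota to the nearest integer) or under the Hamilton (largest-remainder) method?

Webster: Red 5, Blue 3, Green 10, Gold 2, Silver 2, Violet 3.
Hamilton: Red 6, Blue 2, Green 10, Gold 2, Silver 2, Violet 3.
Red gets 5 under Webster and 6 under Hamilton.

Hamilton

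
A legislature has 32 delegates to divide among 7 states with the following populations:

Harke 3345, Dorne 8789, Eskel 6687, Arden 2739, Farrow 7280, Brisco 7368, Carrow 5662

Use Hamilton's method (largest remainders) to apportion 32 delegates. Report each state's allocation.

Total 41870; standard divisor 41870/32 ≈ 1308.438.
Standard quotas: Harke 2.5565, Dorne 6.7172, Eskel 5.1107, Arden 2.0933, Farrow 5.5639, Brisco 5.6311, Carrow 4.3273.
Lower quotas: Harke 2, Dorne 6, Eskel 5, Arden 2, Farrow 5, Brisco 5, Carrow 4 (sum 29, leaving 3 seats).
Remainders in descending order: Dorne 0.7172, Brisco 0.6311, Farrow 0.5639, Harke 0.5565, Carrow 0.3273, Eskel 0.1107, Arden 0.0933.
Largest remainders: Dorne, Brisco, Farrow receive the extra seats.

Harke=2; Dorne=7; Eskel=5; Arden=2; Farrow=6; Brisco=6; Carrow=4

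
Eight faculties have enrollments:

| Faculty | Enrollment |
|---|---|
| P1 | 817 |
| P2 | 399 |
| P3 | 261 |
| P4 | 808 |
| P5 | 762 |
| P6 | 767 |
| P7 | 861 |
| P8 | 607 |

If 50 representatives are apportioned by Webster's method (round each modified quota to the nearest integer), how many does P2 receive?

Standard divisor 5282/50 ≈ 105.64; standard quotas: P1 7.734, P2 3.777, P3 2.471, P4 7.649, P5 7.213, P6 7.261, P7 8.150, P8 5.746.
Rounding to the nearest integer gives P1 8, P2 4, P3 2, P4 8, P5 7, P6 7, P7 8, P8 6 — total 50, matching the house size, so no adjustment is needed.
P2 receives 4.

4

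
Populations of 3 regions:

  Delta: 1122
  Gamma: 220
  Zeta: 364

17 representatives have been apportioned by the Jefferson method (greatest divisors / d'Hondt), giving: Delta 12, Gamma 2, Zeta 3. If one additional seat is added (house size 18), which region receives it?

Priority for the next seat is population ÷ (current seats + 1).
Priorities: Delta 86.308, Gamma 73.333, Zeta 91.000.
Highest priority: Zeta.

Zeta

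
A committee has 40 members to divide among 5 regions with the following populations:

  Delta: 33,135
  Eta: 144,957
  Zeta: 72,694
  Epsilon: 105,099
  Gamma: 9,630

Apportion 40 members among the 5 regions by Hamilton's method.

The standard divisor is 365515/40 ≈ 9137.875.
Standard quotas: Delta 3.6261, Eta 15.8633, Zeta 7.9552, Epsilon 11.5015, Gamma 1.0539.
Lower quotas: Delta 3, Eta 15, Zeta 7, Epsilon 11, Gamma 1 (sum 37, leaving 3 seats).
Remainders in descending order: Zeta 0.9552, Eta 0.8633, Delta 0.6261, Epsilon 0.5015, Gamma 0.0539.
Largest remainders: Zeta, Eta, Delta receive the extra seats.

Delta=4, Eta=16, Zeta=8, Epsilon=11, Gamma=1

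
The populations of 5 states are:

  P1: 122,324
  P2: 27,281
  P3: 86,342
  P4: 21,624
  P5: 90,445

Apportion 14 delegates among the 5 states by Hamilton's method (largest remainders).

P1=5, P2=1, P3=3, P4=1, P5=4

Total 348016; standard divisor 348016/14 ≈ 24858.286.
Standard quotas: P1 4.9209, P2 1.0975, P3 3.4734, P4 0.8699, P5 3.6384.
Lower quotas: P1 4, P2 1, P3 3, P4 0, P5 3 (sum 11, leaving 3 seats).
Remainders in descending order: P1 0.9209, P4 0.8699, P5 0.6384, P3 0.4734, P2 0.0975.
The surplus seats go to P1, P4, P5.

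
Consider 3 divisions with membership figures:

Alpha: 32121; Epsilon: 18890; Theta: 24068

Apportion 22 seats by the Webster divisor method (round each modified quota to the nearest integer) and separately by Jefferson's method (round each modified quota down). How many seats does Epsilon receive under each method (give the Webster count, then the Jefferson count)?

6 and 5

Webster: Alpha 9, Epsilon 6, Theta 7.
Jefferson: Alpha 10, Epsilon 5, Theta 7.
Epsilon gets 6 under Webster and 5 under Jefferson.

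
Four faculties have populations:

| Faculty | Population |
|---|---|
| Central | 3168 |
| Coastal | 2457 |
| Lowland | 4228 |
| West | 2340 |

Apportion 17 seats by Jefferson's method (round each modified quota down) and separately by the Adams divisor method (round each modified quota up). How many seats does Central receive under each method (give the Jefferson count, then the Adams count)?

5 and 4

Jefferson: Central 5, Coastal 3, Lowland 6, West 3.
Adams: Central 4, Coastal 4, Lowland 6, West 3.
Central gets 5 under Jefferson and 4 under Adams.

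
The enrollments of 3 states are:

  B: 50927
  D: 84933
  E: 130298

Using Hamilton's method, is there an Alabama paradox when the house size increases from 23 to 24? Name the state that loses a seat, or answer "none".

At 23 seats: B 5, D 7, E 11.
At 24 seats: B 4, D 8, E 12.
B drops from 5 to 4.

B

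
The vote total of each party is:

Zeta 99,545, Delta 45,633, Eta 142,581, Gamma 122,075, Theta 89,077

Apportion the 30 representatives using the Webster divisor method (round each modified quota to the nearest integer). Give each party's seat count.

Zeta 6, Delta 3, Eta 9, Gamma 7, Theta 5

Standard divisor 498911/30 ≈ 16630.367; standard quotas: Zeta 5.986, Delta 2.744, Eta 8.574, Gamma 7.340, Theta 5.356.
Rounding to the nearest integer gives Zeta 6, Delta 3, Eta 9, Gamma 7, Theta 5 — total 30, matching the house size, so no adjustment is needed.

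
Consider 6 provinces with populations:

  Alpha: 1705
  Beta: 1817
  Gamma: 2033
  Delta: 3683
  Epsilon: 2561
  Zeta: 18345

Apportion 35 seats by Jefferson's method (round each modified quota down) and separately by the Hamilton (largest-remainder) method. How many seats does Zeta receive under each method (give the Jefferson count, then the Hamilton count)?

22 and 21

Jefferson: Alpha 2, Beta 2, Gamma 2, Delta 4, Epsilon 3, Zeta 22.
Hamilton: Alpha 2, Beta 2, Gamma 3, Delta 4, Epsilon 3, Zeta 21.
Zeta gets 22 under Jefferson and 21 under Hamilton.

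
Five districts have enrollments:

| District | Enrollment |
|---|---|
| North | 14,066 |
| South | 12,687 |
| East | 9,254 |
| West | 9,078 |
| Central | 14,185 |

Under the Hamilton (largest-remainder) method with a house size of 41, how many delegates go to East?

6

Total 59270; standard divisor 59270/41 ≈ 1445.61.
Standard quotas: North 9.7302, South 8.7762, East 6.4015, West 6.2797, Central 9.8125.
Lower quotas: North 9, South 8, East 6, West 6, Central 9 (sum 38, leaving 3 seats).
Remainders in descending order: Central 0.8125, South 0.7762, North 0.7302, East 0.4015, West 0.2797.
The surplus seats go to Central, South, North.
East receives 6.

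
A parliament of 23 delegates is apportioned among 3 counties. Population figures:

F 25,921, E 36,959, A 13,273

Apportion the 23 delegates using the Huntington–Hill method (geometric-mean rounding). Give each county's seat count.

F: 8, E: 11, A: 4

With divisor 3340: modified quotas F 7.761, E 11.066, A 3.974.
Geometric-mean thresholds: F √(7·8)=7.483, E √(11·12)=11.489, A √(3·4)=3.464.
Each quota rounded against its threshold gives F 8, E 11, A 4 (total 23).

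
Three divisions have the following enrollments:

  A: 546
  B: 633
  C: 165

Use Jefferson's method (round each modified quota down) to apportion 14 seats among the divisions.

A: 6, B: 7, C: 1

Standard divisor 1344/14 ≈ 96; standard quotas: A 5.688, B 6.594, C 1.719.
Rounding down gives 5, 6, 1 = 12 seats, so the divisor must be adjusted.
With modified divisor 90: modified quotas A 6.067, B 7.033, C 1.833.
Rounding down: A 6, B 7, C 1 (total 14).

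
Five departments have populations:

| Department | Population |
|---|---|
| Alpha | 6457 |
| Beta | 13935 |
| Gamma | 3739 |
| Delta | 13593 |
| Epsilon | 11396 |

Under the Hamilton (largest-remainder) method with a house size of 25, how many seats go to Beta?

Total 49120; standard divisor 49120/25 ≈ 1964.8.
Standard quotas: Alpha 3.2863, Beta 7.0923, Gamma 1.9030, Delta 6.9183, Epsilon 5.8001.
Lower quotas: Alpha 3, Beta 7, Gamma 1, Delta 6, Epsilon 5 (sum 22, leaving 3 seats).
Remainders in descending order: Delta 0.9183, Gamma 0.9030, Epsilon 0.8001, Alpha 0.2863, Beta 0.0923.
Largest remainders: Delta, Gamma, Epsilon receive the extra seats.
Beta receives 7.

7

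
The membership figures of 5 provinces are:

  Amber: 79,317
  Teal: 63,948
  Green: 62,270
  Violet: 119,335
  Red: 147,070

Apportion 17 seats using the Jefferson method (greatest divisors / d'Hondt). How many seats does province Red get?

6

Standard divisor 471940/17 ≈ 27761.176; standard quotas: Amber 2.857, Teal 2.304, Green 2.243, Violet 4.299, Red 5.298.
Rounding down gives 2, 2, 2, 4, 5 = 15 seats, so the divisor must be adjusted.
With modified divisor 24200: modified quotas Amber 3.278, Teal 2.642, Green 2.573, Violet 4.931, Red 6.077.
Rounding down: Amber 3, Teal 2, Green 2, Violet 4, Red 6 (total 17).
Red receives 6.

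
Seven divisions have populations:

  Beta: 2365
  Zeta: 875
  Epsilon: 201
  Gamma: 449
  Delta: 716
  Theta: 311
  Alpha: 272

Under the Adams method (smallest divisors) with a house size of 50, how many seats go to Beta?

22

Standard divisor 5189/50 ≈ 103.78; standard quotas: Beta 22.789, Zeta 8.431, Epsilon 1.937, Gamma 4.326, Delta 6.899, Theta 2.997, Alpha 2.621.
Rounding up gives 23, 9, 2, 5, 7, 3, 3 = 52 seats, so the divisor must be adjusted.
With modified divisor 110: modified quotas Beta 21.500, Zeta 7.955, Epsilon 1.827, Gamma 4.082, Delta 6.509, Theta 2.827, Alpha 2.473.
Rounding up: Beta 22, Zeta 8, Epsilon 2, Gamma 5, Delta 7, Theta 3, Alpha 3 (total 50).
Beta receives 22.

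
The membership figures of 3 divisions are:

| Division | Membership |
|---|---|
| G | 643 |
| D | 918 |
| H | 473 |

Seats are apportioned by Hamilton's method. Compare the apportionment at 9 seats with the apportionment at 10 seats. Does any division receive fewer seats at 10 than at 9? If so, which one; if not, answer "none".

none

At 9 seats: G 3, D 4, H 2.
At 10 seats: G 3, D 5, H 2.
No division's allocation decreased.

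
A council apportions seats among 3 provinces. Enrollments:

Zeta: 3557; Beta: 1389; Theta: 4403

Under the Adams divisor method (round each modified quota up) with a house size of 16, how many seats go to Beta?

3

Standard divisor 9349/16 ≈ 584.312; standard quotas: Zeta 6.087, Beta 2.377, Theta 7.535.
Rounding up gives 7, 3, 8 = 18 seats, so the divisor must be adjusted.
With modified divisor 660: modified quotas Zeta 5.389, Beta 2.105, Theta 6.671.
Rounding up: Zeta 6, Beta 3, Theta 7 (total 16).
Beta receives 3.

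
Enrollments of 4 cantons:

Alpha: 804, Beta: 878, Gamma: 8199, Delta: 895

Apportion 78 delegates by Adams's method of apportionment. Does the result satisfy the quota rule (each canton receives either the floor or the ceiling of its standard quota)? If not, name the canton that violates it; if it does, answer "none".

Gamma

Standard quotas: Alpha 5.820, Beta 6.355, Gamma 59.347, Delta 6.478.
Adams allocation: Alpha 6, Beta 7, Gamma 58, Delta 7.
Gamma has quota 59.347 (lower 59, upper 60) but receives 58 — outside the quota interval.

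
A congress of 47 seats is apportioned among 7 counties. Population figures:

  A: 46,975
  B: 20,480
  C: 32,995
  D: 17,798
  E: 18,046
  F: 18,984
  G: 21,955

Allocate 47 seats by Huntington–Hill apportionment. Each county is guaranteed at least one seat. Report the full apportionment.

A: 12, B: 5, C: 9, D: 5, E: 5, F: 5, G: 6

With divisor 3825: modified quotas A 12.281, B 5.354, C 8.626, D 4.653, E 4.718, F 4.963, G 5.740.
Geometric-mean thresholds: A √(12·13)=12.490, B √(5·6)=5.477, C √(8·9)=8.485, D √(4·5)=4.472, E √(4·5)=4.472, F √(4·5)=4.472, G √(5·6)=5.477.
Each quota rounded against its threshold gives A 12, B 5, C 9, D 5, E 5, F 5, G 6 (total 47).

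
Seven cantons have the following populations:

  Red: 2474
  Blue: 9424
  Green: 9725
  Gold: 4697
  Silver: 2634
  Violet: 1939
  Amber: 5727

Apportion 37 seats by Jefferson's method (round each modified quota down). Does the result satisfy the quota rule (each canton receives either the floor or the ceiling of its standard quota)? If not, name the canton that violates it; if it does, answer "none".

none

Standard quotas: Red 2.500, Blue 9.522, Green 9.826, Gold 4.746, Silver 2.661, Violet 1.959, Amber 5.786.
Jefferson allocation: Red 2, Blue 10, Green 10, Gold 5, Silver 2, Violet 2, Amber 6.
Every allocation lies between the lower and upper quota.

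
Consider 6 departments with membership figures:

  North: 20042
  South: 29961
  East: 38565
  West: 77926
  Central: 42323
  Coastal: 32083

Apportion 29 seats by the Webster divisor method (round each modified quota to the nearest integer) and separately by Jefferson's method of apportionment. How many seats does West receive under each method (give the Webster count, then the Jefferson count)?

9 and 10

Webster: North 2, South 4, East 5, West 9, Central 5, Coastal 4.
Jefferson: North 2, South 3, East 5, West 10, Central 5, Coastal 4.
West gets 9 under Webster and 10 under Jefferson.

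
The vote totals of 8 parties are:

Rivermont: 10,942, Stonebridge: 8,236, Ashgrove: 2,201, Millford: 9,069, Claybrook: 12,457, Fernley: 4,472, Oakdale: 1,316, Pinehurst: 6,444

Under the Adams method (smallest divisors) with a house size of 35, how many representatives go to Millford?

6

Standard divisor 55137/35 ≈ 1575.343; standard quotas: Rivermont 6.946, Stonebridge 5.228, Ashgrove 1.397, Millford 5.757, Claybrook 7.907, Fernley 2.839, Oakdale 0.835, Pinehurst 4.091.
Rounding up gives 7, 6, 2, 6, 8, 3, 1, 5 = 38 seats, so the divisor must be adjusted.
With modified divisor 1800: modified quotas Rivermont 6.079, Stonebridge 4.576, Ashgrove 1.223, Millford 5.038, Claybrook 6.921, Fernley 2.484, Oakdale 0.731, Pinehurst 3.580.
Rounding up: Rivermont 7, Stonebridge 5, Ashgrove 2, Millford 6, Claybrook 7, Fernley 3, Oakdale 1, Pinehurst 4 (total 35).
Millford receives 6.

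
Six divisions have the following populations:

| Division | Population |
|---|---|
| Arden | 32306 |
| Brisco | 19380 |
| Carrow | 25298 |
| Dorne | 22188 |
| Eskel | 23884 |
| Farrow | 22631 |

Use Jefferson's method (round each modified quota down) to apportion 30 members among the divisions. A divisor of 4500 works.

Arden: 7, Brisco: 4, Carrow: 5, Dorne: 4, Eskel: 5, Farrow: 5

With modified divisor 4500: modified quotas Arden 7.179, Brisco 4.307, Carrow 5.622, Dorne 4.931, Eskel 5.308, Farrow 5.029.
Rounding down: Arden 7, Brisco 4, Carrow 5, Dorne 4, Eskel 5, Farrow 5 (total 30).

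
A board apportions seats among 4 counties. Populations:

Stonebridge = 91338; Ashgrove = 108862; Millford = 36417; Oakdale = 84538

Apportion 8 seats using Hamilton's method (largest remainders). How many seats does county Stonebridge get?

Standard divisor: 321155 ÷ 8 ≈ 40144.375.
Standard quotas: Stonebridge 2.2752, Ashgrove 2.7118, Millford 0.9072, Oakdale 2.1058.
Lower quotas: Stonebridge 2, Ashgrove 2, Millford 0, Oakdale 2 (sum 6, leaving 2 seats).
Remainders in descending order: Millford 0.9072, Ashgrove 0.7118, Stonebridge 0.2752, Oakdale 0.1058.
The surplus seats go to Millford, Ashgrove.
Stonebridge receives 2.

2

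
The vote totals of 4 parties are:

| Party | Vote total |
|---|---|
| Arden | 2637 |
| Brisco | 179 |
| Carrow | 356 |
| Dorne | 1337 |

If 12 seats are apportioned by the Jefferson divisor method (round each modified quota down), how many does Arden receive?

Standard divisor 4509/12 ≈ 375.75; standard quotas: Arden 7.018, Brisco 0.476, Carrow 0.947, Dorne 3.558.
Rounding down gives 7, 0, 0, 3 = 10 seats, so the divisor must be adjusted.
With modified divisor 332: modified quotas Arden 7.943, Brisco 0.539, Carrow 1.072, Dorne 4.027.
Rounding down: Arden 7, Brisco 0, Carrow 1, Dorne 4 (total 12).
Arden receives 7.

7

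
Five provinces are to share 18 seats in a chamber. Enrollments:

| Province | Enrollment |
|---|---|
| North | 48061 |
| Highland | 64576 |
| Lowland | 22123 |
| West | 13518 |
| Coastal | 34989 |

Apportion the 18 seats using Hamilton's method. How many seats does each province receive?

The standard divisor is 183267/18 ≈ 10181.5.
Standard quotas: North 4.7204, Highland 6.3425, Lowland 2.1729, West 1.3277, Coastal 3.4365.
Lower quotas: North 4, Highland 6, Lowland 2, West 1, Coastal 3 (sum 16, leaving 2 seats).
Remainders in descending order: North 0.7204, Coastal 0.4365, Highland 0.3425, West 0.3277, Lowland 0.1729.
Largest remainders: North, Coastal receive the extra seats.

North 5, Highland 6, Lowland 2, West 1, Coastal 4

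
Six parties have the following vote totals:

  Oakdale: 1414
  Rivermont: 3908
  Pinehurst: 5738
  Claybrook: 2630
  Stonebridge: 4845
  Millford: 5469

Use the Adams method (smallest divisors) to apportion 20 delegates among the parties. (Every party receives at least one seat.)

Oakdale: 2; Rivermont: 3; Pinehurst: 5; Claybrook: 2; Stonebridge: 4; Millford: 4

Standard divisor 24004/20 ≈ 1200.2; standard quotas: Oakdale 1.178, Rivermont 3.256, Pinehurst 4.781, Claybrook 2.191, Stonebridge 4.037, Millford 4.557.
Rounding up gives 2, 4, 5, 3, 5, 5 = 24 seats, so the divisor must be adjusted.
With modified divisor 1381.28: modified quotas Oakdale 1.024, Rivermont 2.829, Pinehurst 4.154, Claybrook 1.904, Stonebridge 3.508, Millford 3.959.
Rounding up: Oakdale 2, Rivermont 3, Pinehurst 5, Claybrook 2, Stonebridge 4, Millford 4 (total 20).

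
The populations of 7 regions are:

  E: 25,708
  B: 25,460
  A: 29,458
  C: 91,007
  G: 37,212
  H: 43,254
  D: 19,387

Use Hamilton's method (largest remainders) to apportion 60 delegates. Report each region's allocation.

Standard divisor: 271486 ÷ 60 ≈ 4524.767.
Standard quotas: E 5.6816, B 5.6268, A 6.5104, C 20.1131, G 8.2241, H 9.5594, D 4.2846.
Lower quotas: E 5, B 5, A 6, C 20, G 8, H 9, D 4 (sum 57, leaving 3 seats).
Remainders in descending order: E 0.6816, B 0.6268, H 0.5594, A 0.5104, D 0.2846, G 0.2241, C 0.1131.
The surplus seats go to E, B, H.

E: 6, B: 6, A: 6, C: 20, G: 8, H: 10, D: 4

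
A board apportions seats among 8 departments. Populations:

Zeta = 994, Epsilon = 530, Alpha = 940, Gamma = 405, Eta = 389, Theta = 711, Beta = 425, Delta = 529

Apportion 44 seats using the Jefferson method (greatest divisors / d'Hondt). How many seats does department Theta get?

6

Standard divisor 4923/44 ≈ 111.886; standard quotas: Zeta 8.884, Epsilon 4.737, Alpha 8.401, Gamma 3.620, Eta 3.477, Theta 6.355, Beta 3.798, Delta 4.728.
Rounding down gives 8, 4, 8, 3, 3, 6, 3, 4 = 39 seats, so the divisor must be adjusted.
With modified divisor 103: modified quotas Zeta 9.650, Epsilon 5.146, Alpha 9.126, Gamma 3.932, Eta 3.777, Theta 6.903, Beta 4.126, Delta 5.136.
Rounding down: Zeta 9, Epsilon 5, Alpha 9, Gamma 3, Eta 3, Theta 6, Beta 4, Delta 5 (total 44).
Theta receives 6.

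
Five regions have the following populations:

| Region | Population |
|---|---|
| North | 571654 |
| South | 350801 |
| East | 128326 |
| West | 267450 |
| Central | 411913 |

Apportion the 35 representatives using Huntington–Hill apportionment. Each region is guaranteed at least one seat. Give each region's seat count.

With divisor 49293: modified quotas North 11.597, South 7.117, East 2.603, West 5.426, Central 8.356.
Geometric-mean thresholds: North √(11·12)=11.489, South √(7·8)=7.483, East √(2·3)=2.449, West √(5·6)=5.477, Central √(8·9)=8.485.
Each quota rounded against its threshold gives North 12, South 7, East 3, West 5, Central 8 (total 35).

North=12; South=7; East=3; West=5; Central=8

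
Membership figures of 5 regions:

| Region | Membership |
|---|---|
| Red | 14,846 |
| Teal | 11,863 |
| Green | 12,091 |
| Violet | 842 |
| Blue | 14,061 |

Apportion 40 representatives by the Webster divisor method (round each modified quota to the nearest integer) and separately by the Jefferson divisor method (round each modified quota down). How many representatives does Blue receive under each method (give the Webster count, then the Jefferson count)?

Webster: Red 11, Teal 9, Green 9, Violet 1, Blue 10.
Jefferson: Red 11, Teal 9, Green 9, Violet 0, Blue 11.
Blue gets 10 under Webster and 11 under Jefferson.

10 and 11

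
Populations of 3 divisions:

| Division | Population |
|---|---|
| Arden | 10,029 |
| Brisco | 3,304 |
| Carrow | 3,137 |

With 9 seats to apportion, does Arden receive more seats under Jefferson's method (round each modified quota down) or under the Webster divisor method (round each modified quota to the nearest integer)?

Jefferson

Jefferson: Arden 6, Brisco 2, Carrow 1.
Webster: Arden 5, Brisco 2, Carrow 2.
Arden gets 6 under Jefferson and 5 under Webster.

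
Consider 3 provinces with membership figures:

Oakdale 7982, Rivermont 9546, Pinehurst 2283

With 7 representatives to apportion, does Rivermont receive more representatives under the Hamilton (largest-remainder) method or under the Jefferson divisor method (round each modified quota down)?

Jefferson

Hamilton: Oakdale 3, Rivermont 3, Pinehurst 1.
Jefferson: Oakdale 3, Rivermont 4, Pinehurst 0.
Rivermont gets 3 under Hamilton and 4 under Jefferson.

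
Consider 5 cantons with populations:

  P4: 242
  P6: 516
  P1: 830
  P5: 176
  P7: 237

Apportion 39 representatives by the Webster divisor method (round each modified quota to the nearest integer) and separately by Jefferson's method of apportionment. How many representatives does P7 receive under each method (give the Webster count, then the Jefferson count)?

5 and 4

Webster: P4 5, P6 10, P1 16, P5 3, P7 5.
Jefferson: P4 5, P6 10, P1 17, P5 3, P7 4.
P7 gets 5 under Webster and 4 under Jefferson.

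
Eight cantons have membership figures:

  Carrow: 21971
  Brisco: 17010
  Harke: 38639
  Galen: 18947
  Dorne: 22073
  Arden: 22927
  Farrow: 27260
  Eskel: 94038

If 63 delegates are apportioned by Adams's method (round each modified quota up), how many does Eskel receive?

22

Standard divisor 262865/63 ≈ 4172.46; standard quotas: Carrow 5.266, Brisco 4.077, Harke 9.260, Galen 4.541, Dorne 5.290, Arden 5.495, Farrow 6.533, Eskel 22.538.
Rounding up gives 6, 5, 10, 5, 6, 6, 7, 23 = 68 seats, so the divisor must be adjusted.
With modified divisor 4450: modified quotas Carrow 4.937, Brisco 3.822, Harke 8.683, Galen 4.258, Dorne 4.960, Arden 5.152, Farrow 6.126, Eskel 21.132.
Rounding up: Carrow 5, Brisco 4, Harke 9, Galen 5, Dorne 5, Arden 6, Farrow 7, Eskel 22 (total 63).
Eskel receives 22.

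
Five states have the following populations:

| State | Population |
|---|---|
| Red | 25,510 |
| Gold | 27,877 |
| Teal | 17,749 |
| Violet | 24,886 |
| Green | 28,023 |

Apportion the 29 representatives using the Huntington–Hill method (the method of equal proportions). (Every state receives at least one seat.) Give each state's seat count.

Red 6, Gold 6, Teal 4, Violet 6, Green 7

With divisor 4313: modified quotas Red 5.915, Gold 6.463, Teal 4.115, Violet 5.770, Green 6.497.
Geometric-mean thresholds: Red √(5·6)=5.477, Gold √(6·7)=6.481, Teal √(4·5)=4.472, Violet √(5·6)=5.477, Green √(6·7)=6.481.
Each quota rounded against its threshold gives Red 6, Gold 6, Teal 4, Violet 6, Green 7 (total 29).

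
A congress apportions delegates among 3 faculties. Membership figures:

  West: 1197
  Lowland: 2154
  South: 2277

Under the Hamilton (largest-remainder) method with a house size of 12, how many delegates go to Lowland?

Standard divisor: 5628 ÷ 12 = 469.
Standard quotas: West 2.552, Lowland 4.593, South 4.855.
Lower quotas: West 2, Lowland 4, South 4 (sum 10, leaving 2 seats).
Remainders in descending order: South 0.855, Lowland 0.593, West 0.552.
Largest remainders: South, Lowland receive the extra seats.
Lowland receives 5.

5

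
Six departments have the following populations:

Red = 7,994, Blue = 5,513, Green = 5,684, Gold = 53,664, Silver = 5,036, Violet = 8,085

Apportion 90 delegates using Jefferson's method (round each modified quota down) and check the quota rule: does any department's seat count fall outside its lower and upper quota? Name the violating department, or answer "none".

Standard quotas: Red 8.368, Blue 5.771, Green 5.950, Gold 56.176, Silver 5.272, Violet 8.463.
Jefferson allocation: Red 8, Blue 5, Green 6, Gold 58, Silver 5, Violet 8.
Gold has quota 56.176 (lower 56, upper 57) but receives 58 — outside the quota interval.

Gold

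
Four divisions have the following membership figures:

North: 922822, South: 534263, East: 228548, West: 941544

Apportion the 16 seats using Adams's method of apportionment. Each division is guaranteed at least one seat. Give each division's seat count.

Standard divisor 2627177/16 ≈ 164198.562; standard quotas: North 5.620, South 3.254, East 1.392, West 5.734.
Rounding up gives 6, 4, 2, 6 = 18 seats, so the divisor must be adjusted.
With modified divisor 186400: modified quotas North 4.951, South 2.866, East 1.226, West 5.051.
Rounding up: North 5, South 3, East 2, West 6 (total 16).

North=5, South=3, East=2, West=6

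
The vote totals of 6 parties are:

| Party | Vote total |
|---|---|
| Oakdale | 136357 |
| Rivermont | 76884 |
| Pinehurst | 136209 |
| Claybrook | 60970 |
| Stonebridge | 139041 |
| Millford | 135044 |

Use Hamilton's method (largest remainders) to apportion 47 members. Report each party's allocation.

Standard divisor: 684505 ÷ 47 ≈ 14563.936.
Standard quotas: Oakdale 9.3626, Rivermont 5.2791, Pinehurst 9.3525, Claybrook 4.1864, Stonebridge 9.5469, Millford 9.2725.
Lower quotas: Oakdale 9, Rivermont 5, Pinehurst 9, Claybrook 4, Stonebridge 9, Millford 9 (sum 45, leaving 2 seats).
Remainders in descending order: Stonebridge 0.5469, Oakdale 0.3626, Pinehurst 0.3525, Rivermont 0.2791, Millford 0.2725, Claybrook 0.1864.
Largest remainders: Stonebridge, Oakdale receive the extra seats.

Oakdale 10; Rivermont 5; Pinehurst 9; Claybrook 4; Stonebridge 10; Millford 9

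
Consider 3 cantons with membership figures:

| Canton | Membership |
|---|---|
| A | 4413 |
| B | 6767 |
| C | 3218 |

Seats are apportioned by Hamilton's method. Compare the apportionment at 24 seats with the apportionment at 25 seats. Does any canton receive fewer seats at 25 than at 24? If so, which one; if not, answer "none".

At 24 seats: A 7, B 11, C 6.
At 25 seats: A 8, B 12, C 5.
C drops from 6 to 5.

C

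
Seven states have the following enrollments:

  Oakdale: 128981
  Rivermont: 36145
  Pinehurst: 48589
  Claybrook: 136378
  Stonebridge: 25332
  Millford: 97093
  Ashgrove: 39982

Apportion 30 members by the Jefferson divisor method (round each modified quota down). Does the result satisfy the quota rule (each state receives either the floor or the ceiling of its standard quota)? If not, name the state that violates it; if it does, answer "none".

Standard quotas: Oakdale 7.550, Rivermont 2.116, Pinehurst 2.844, Claybrook 7.983, Stonebridge 1.483, Millford 5.683, Ashgrove 2.340.
Jefferson allocation: Oakdale 8, Rivermont 2, Pinehurst 3, Claybrook 8, Stonebridge 1, Millford 6, Ashgrove 2.
Every allocation lies between the lower and upper quota.

none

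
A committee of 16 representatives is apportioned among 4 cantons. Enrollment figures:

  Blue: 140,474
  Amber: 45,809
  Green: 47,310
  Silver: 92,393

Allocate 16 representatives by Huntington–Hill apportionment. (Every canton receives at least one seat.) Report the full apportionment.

Blue 7, Amber 2, Green 2, Silver 5

With divisor 19987: modified quotas Blue 7.028, Amber 2.292, Green 2.367, Silver 4.623.
Geometric-mean thresholds: Blue √(7·8)=7.483, Amber √(2·3)=2.449, Green √(2·3)=2.449, Silver √(4·5)=4.472.
Each quota rounded against its threshold gives Blue 7, Amber 2, Green 2, Silver 5 (total 16).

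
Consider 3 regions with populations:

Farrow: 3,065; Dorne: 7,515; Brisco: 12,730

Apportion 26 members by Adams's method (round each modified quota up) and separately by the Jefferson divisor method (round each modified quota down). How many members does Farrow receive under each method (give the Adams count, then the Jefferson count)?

4 and 3

Adams: Farrow 4, Dorne 8, Brisco 14.
Jefferson: Farrow 3, Dorne 8, Brisco 15.
Farrow gets 4 under Adams and 3 under Jefferson.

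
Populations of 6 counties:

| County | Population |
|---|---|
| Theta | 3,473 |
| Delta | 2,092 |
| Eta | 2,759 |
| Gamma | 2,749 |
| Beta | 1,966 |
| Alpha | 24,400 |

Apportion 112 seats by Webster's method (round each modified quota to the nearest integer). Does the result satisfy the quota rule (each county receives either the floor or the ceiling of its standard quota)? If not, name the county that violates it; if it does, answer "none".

Alpha

Standard quotas: Theta 10.390, Delta 6.258, Eta 8.254, Gamma 8.224, Beta 5.881, Alpha 72.993.
Webster allocation: Theta 10, Delta 6, Eta 8, Gamma 8, Beta 6, Alpha 74.
Alpha has quota 72.993 (lower 72, upper 73) but receives 74 — outside the quota interval.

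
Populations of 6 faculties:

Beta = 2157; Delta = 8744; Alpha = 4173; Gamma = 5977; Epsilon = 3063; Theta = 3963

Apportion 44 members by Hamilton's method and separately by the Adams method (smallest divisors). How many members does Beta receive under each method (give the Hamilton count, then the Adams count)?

3 and 4

Hamilton: Beta 3, Delta 14, Alpha 7, Gamma 9, Epsilon 5, Theta 6.
Adams: Beta 4, Delta 13, Alpha 7, Gamma 9, Epsilon 5, Theta 6.
Beta gets 3 under Hamilton and 4 under Adams.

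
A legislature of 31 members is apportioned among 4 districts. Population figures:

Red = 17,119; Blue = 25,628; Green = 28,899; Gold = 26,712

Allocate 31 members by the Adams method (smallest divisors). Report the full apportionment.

Standard divisor 98358/31 ≈ 3172.839; standard quotas: Red 5.395, Blue 8.077, Green 9.108, Gold 8.419.
Rounding up gives 6, 9, 10, 9 = 34 seats, so the divisor must be adjusted.
With modified divisor 3400: modified quotas Red 5.035, Blue 7.538, Green 8.500, Gold 7.856.
Rounding up: Red 6, Blue 8, Green 9, Gold 8 (total 31).

Red=6, Blue=8, Green=9, Gold=8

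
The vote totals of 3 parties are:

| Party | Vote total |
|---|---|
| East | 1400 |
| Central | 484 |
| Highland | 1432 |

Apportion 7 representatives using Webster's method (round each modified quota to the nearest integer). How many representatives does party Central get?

Standard divisor 3316/7 ≈ 473.714; standard quotas: East 2.955, Central 1.022, Highland 3.023.
Rounding to the nearest integer gives East 3, Central 1, Highland 3 — total 7, matching the house size, so no adjustment is needed.
Central receives 1.

1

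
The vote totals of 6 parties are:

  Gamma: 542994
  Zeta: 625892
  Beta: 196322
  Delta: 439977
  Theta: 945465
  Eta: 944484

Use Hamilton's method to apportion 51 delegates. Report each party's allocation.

Total 3695134; standard divisor 3695134/51 ≈ 72453.608.
Standard quotas: Gamma 7.4944, Zeta 8.6385, Beta 2.7096, Delta 6.0725, Theta 13.0492, Eta 13.0357.
Lower quotas: Gamma 7, Zeta 8, Beta 2, Delta 6, Theta 13, Eta 13 (sum 49, leaving 2 seats).
Remainders in descending order: Beta 0.7096, Zeta 0.6385, Gamma 0.4944, Delta 0.0725, Theta 0.0492, Eta 0.0357.
The surplus seats go to Beta, Zeta.

Gamma 7, Zeta 9, Beta 3, Delta 6, Theta 13, Eta 13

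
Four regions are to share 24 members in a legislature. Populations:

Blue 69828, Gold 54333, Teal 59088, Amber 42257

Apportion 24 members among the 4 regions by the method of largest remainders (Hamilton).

Blue 7, Gold 6, Teal 6, Amber 5

Total 225506; standard divisor 225506/24 ≈ 9396.083.
Standard quotas: Blue 7.4316, Gold 5.7825, Teal 6.2886, Amber 4.4973.
Lower quotas: Blue 7, Gold 5, Teal 6, Amber 4 (sum 22, leaving 2 seats).
Remainders in descending order: Gold 0.7825, Amber 0.4973, Blue 0.4316, Teal 0.2886.
The surplus seats go to Gold, Amber.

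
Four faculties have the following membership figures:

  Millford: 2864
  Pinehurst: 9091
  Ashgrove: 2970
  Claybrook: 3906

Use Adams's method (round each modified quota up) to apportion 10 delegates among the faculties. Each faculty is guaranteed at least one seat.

Millford 2, Pinehurst 4, Ashgrove 2, Claybrook 2

Standard divisor 18831/10 ≈ 1883.1; standard quotas: Millford 1.521, Pinehurst 4.828, Ashgrove 1.577, Claybrook 2.074.
Rounding up gives 2, 5, 2, 3 = 12 seats, so the divisor must be adjusted.
With modified divisor 2600: modified quotas Millford 1.102, Pinehurst 3.497, Ashgrove 1.142, Claybrook 1.502.
Rounding up: Millford 2, Pinehurst 4, Ashgrove 2, Claybrook 2 (total 10).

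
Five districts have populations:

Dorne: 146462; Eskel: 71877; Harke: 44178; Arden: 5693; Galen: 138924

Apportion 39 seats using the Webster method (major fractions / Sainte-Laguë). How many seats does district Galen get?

13

Standard divisor 407134/39 ≈ 10439.333; standard quotas: Dorne 14.030, Eskel 6.885, Harke 4.232, Arden 0.545, Galen 13.308.
Rounding to the nearest integer gives Dorne 14, Eskel 7, Harke 4, Arden 1, Galen 13 — total 39, matching the house size, so no adjustment is needed.
Galen receives 13.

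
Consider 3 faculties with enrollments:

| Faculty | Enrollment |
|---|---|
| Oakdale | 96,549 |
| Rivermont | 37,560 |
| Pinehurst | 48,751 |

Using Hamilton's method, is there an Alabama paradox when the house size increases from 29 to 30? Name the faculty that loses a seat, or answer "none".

At 29 seats: Oakdale 15, Rivermont 6, Pinehurst 8.
At 30 seats: Oakdale 16, Rivermont 6, Pinehurst 8.
No faculty's allocation decreased.

none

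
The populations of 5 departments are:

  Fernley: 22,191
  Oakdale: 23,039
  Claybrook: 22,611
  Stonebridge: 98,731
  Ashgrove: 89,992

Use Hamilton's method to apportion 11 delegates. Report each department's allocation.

Total 256564; standard divisor 256564/11 = 23324.
Standard quotas: Fernley 0.9514, Oakdale 0.9878, Claybrook 0.9694, Stonebridge 4.2330, Ashgrove 3.8583.
Lower quotas: Fernley 0, Oakdale 0, Claybrook 0, Stonebridge 4, Ashgrove 3 (sum 7, leaving 4 seats).
Remainders in descending order: Oakdale 0.9878, Claybrook 0.9694, Fernley 0.9514, Ashgrove 0.8583, Stonebridge 0.2330.
The surplus seats go to Oakdale, Claybrook, Fernley, Ashgrove.

Fernley=1; Oakdale=1; Claybrook=1; Stonebridge=4; Ashgrove=4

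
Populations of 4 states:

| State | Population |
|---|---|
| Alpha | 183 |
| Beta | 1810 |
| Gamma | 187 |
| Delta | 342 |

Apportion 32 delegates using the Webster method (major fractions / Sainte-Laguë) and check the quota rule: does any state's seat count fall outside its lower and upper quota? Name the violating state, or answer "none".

Standard quotas: Alpha 2.322, Beta 22.966, Gamma 2.373, Delta 4.339.
Webster allocation: Alpha 2, Beta 24, Gamma 2, Delta 4.
Beta has quota 22.966 (lower 22, upper 23) but receives 24 — outside the quota interval.

Beta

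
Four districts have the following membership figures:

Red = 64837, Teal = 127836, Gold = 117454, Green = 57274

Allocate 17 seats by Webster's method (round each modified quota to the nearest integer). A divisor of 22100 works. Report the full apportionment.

With modified divisor 22100: modified quotas Red 2.934, Teal 5.784, Gold 5.315, Green 2.592.
Rounding to the nearest integer: Red 3, Teal 6, Gold 5, Green 3 (total 17).

Red 3; Teal 6; Gold 5; Green 3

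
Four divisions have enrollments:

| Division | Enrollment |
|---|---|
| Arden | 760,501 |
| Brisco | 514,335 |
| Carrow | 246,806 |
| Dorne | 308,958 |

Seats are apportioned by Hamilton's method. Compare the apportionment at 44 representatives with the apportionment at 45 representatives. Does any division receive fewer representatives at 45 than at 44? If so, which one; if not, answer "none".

Dorne

At 44 seats: Arden 18, Brisco 12, Carrow 6, Dorne 8.
At 45 seats: Arden 19, Brisco 13, Carrow 6, Dorne 7.
Dorne drops from 8 to 7.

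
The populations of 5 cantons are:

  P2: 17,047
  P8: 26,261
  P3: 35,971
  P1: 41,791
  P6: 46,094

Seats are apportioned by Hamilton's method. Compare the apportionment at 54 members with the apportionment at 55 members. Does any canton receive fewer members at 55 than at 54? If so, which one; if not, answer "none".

P2

At 54 seats: P2 6, P8 8, P3 12, P1 13, P6 15.
At 55 seats: P2 5, P8 9, P3 12, P1 14, P6 15.
P2 drops from 6 to 5.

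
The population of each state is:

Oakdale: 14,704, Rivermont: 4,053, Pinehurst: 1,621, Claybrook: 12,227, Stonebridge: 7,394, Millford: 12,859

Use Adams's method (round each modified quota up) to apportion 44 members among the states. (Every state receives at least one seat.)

Standard divisor 52858/44 ≈ 1201.318; standard quotas: Oakdale 12.240, Rivermont 3.374, Pinehurst 1.349, Claybrook 10.178, Stonebridge 6.155, Millford 10.704.
Rounding up gives 13, 4, 2, 11, 7, 11 = 48 seats, so the divisor must be adjusted.
With modified divisor 1300: modified quotas Oakdale 11.311, Rivermont 3.118, Pinehurst 1.247, Claybrook 9.405, Stonebridge 5.688, Millford 9.892.
Rounding up: Oakdale 12, Rivermont 4, Pinehurst 2, Claybrook 10, Stonebridge 6, Millford 10 (total 44).

Oakdale=12, Rivermont=4, Pinehurst=2, Claybrook=10, Stonebridge=6, Millford=10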